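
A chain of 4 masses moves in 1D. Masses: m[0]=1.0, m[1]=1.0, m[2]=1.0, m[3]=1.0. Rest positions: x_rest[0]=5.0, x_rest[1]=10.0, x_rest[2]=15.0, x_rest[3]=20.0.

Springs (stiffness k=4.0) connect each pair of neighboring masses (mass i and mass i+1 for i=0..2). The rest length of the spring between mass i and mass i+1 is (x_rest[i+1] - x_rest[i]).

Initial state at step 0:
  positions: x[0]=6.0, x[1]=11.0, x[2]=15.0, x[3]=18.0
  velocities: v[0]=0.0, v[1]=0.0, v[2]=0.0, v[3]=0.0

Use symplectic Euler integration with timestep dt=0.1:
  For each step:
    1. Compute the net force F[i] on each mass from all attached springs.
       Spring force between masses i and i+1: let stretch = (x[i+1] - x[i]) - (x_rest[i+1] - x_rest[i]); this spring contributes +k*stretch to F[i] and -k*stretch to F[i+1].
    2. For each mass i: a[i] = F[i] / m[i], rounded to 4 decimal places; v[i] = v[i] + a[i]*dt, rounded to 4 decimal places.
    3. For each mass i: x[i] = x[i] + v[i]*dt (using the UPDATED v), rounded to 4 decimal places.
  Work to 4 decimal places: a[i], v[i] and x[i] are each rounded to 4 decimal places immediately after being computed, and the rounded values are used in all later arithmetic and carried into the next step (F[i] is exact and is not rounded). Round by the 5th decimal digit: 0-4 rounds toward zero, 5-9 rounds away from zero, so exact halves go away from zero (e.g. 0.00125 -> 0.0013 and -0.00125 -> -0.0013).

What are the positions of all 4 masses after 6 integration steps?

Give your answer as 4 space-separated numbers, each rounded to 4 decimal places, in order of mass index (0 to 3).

Answer: 5.8986 10.2714 14.4555 19.3747

Derivation:
Step 0: x=[6.0000 11.0000 15.0000 18.0000] v=[0.0000 0.0000 0.0000 0.0000]
Step 1: x=[6.0000 10.9600 14.9600 18.0800] v=[0.0000 -0.4000 -0.4000 0.8000]
Step 2: x=[5.9984 10.8816 14.8848 18.2352] v=[-0.0160 -0.7840 -0.7520 1.5520]
Step 3: x=[5.9921 10.7680 14.7835 18.4564] v=[-0.0627 -1.1360 -1.0131 2.2118]
Step 4: x=[5.9769 10.6240 14.6685 18.7307] v=[-0.1523 -1.4402 -1.1501 2.7426]
Step 5: x=[5.9476 10.4559 14.5542 19.0425] v=[-0.2935 -1.6812 -1.1430 3.1177]
Step 6: x=[5.8986 10.2714 14.4555 19.3747] v=[-0.4902 -1.8452 -0.9870 3.3224]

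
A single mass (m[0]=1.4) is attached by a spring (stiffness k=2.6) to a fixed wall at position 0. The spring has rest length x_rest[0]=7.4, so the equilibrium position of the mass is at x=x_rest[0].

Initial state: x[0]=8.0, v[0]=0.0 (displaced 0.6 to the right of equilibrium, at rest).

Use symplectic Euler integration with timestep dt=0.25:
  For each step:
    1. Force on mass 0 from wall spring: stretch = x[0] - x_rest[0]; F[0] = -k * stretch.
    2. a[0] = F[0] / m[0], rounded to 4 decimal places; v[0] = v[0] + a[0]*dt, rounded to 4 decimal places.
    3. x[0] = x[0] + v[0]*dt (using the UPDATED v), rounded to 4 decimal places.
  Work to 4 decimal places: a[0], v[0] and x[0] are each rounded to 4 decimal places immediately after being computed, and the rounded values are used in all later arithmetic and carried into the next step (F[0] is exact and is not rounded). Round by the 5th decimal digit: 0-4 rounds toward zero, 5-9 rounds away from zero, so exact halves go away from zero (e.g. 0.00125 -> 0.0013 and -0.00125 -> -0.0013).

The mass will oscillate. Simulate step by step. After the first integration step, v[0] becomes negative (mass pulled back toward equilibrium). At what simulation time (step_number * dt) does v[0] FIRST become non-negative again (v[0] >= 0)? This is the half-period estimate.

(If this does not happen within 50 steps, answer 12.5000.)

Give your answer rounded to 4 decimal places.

Step 0: x=[8.0000] v=[0.0000]
Step 1: x=[7.9304] v=[-0.2786]
Step 2: x=[7.7992] v=[-0.5249]
Step 3: x=[7.6216] v=[-0.7103]
Step 4: x=[7.4183] v=[-0.8132]
Step 5: x=[7.2129] v=[-0.8217]
Step 6: x=[7.0292] v=[-0.7348]
Step 7: x=[6.8885] v=[-0.5627]
Step 8: x=[6.8072] v=[-0.3252]
Step 9: x=[6.7947] v=[-0.0500]
Step 10: x=[6.8525] v=[0.2310]
First v>=0 after going negative at step 10, time=2.5000

Answer: 2.5000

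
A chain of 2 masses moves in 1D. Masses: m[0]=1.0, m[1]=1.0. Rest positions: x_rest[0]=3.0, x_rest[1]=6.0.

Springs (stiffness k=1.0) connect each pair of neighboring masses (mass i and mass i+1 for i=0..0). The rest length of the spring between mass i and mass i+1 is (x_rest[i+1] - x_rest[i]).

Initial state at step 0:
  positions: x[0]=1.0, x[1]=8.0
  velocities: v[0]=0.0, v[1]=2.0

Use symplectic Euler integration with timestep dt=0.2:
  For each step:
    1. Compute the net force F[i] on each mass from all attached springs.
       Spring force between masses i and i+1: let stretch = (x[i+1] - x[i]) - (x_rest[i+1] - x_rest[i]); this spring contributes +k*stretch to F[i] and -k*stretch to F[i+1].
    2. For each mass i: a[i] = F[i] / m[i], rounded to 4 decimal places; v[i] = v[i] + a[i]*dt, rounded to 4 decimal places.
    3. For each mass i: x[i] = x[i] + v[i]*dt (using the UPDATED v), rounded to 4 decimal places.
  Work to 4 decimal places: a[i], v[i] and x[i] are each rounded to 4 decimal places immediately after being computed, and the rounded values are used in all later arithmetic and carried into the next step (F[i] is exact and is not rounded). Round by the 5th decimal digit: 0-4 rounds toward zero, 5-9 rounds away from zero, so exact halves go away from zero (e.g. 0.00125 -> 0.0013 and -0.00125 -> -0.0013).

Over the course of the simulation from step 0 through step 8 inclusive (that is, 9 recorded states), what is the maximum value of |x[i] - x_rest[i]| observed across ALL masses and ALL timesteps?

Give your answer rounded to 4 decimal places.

Step 0: x=[1.0000 8.0000] v=[0.0000 2.0000]
Step 1: x=[1.1600 8.2400] v=[0.8000 1.2000]
Step 2: x=[1.4832 8.3168] v=[1.6160 0.3840]
Step 3: x=[1.9597 8.2403] v=[2.3827 -0.3827]
Step 4: x=[2.5675 8.0325] v=[3.0388 -1.0388]
Step 5: x=[3.2739 7.7261] v=[3.5318 -1.5318]
Step 6: x=[4.0383 7.3617] v=[3.8222 -1.8222]
Step 7: x=[4.8157 6.9843] v=[3.8869 -1.8869]
Step 8: x=[5.5598 6.6402] v=[3.7206 -1.7206]
Max displacement = 2.5598

Answer: 2.5598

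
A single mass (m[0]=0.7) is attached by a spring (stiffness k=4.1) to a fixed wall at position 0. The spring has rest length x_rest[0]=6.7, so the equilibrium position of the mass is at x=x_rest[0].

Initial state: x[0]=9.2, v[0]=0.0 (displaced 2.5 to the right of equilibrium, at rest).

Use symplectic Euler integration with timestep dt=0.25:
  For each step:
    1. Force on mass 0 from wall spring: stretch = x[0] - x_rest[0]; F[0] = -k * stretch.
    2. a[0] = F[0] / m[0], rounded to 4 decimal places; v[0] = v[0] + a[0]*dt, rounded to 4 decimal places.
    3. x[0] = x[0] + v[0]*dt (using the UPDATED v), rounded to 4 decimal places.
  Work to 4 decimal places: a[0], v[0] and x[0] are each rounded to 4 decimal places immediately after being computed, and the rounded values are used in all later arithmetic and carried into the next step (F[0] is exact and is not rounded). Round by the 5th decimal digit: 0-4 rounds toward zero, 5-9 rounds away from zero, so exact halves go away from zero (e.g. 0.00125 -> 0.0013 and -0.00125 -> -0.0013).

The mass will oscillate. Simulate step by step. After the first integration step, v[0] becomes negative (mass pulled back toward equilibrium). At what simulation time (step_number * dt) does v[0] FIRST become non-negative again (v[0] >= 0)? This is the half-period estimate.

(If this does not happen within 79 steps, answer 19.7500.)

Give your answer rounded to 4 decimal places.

Answer: 1.5000

Derivation:
Step 0: x=[9.2000] v=[0.0000]
Step 1: x=[8.2848] v=[-3.6607]
Step 2: x=[6.7895] v=[-5.9813]
Step 3: x=[5.2614] v=[-6.1124]
Step 4: x=[4.2599] v=[-4.0059]
Step 5: x=[4.1517] v=[-0.4329]
Step 6: x=[4.9764] v=[3.2986]
First v>=0 after going negative at step 6, time=1.5000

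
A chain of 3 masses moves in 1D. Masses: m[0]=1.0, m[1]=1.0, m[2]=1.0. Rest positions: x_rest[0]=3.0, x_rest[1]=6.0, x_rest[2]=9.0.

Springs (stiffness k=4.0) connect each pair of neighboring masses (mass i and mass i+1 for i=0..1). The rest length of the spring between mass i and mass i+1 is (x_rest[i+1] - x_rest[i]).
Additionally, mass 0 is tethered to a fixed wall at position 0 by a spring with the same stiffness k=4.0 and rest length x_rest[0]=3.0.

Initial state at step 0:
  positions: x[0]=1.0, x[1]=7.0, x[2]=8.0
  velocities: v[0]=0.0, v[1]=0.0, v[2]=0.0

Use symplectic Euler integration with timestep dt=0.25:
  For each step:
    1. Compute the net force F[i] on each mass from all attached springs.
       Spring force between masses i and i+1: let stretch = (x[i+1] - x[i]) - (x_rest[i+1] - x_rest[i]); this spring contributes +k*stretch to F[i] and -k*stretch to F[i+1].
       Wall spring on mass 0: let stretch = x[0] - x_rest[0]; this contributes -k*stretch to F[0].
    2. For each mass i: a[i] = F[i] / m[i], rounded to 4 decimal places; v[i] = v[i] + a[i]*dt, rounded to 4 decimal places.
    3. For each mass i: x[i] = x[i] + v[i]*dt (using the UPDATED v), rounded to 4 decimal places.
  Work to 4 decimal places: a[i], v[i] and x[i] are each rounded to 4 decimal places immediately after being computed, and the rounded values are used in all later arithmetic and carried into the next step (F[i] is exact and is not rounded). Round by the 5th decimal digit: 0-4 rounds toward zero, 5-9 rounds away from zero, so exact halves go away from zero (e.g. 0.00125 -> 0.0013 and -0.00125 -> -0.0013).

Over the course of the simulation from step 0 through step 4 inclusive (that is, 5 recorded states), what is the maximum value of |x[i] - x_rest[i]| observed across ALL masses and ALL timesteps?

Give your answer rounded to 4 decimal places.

Step 0: x=[1.0000 7.0000 8.0000] v=[0.0000 0.0000 0.0000]
Step 1: x=[2.2500 5.7500 8.5000] v=[5.0000 -5.0000 2.0000]
Step 2: x=[3.8125 4.3125 9.0625] v=[6.2500 -5.7500 2.2500]
Step 3: x=[4.5469 3.9375 9.1875] v=[2.9375 -1.5000 0.5000]
Step 4: x=[3.9922 5.0274 8.7500] v=[-2.2188 4.3594 -1.7500]
Max displacement = 2.0625

Answer: 2.0625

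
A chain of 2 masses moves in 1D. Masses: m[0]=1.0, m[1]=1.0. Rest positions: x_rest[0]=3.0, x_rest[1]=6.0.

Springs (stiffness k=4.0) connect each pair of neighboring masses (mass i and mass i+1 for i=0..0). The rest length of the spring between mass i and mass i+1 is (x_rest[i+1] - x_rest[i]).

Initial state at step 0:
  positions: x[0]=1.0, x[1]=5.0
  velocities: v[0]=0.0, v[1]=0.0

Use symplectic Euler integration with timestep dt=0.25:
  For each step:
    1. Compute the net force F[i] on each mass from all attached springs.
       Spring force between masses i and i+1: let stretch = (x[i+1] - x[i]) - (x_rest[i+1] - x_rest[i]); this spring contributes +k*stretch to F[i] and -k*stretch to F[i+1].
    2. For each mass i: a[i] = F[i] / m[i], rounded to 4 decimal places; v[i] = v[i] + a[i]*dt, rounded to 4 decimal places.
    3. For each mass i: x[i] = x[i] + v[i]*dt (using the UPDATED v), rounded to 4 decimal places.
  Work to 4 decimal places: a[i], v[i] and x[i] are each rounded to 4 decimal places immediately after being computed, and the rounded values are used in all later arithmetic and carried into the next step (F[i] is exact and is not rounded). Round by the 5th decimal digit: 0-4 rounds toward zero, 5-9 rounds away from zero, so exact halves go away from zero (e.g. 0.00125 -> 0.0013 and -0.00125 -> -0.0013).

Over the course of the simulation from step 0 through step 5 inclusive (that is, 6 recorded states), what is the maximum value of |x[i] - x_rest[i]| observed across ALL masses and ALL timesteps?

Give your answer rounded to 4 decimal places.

Answer: 2.0312

Derivation:
Step 0: x=[1.0000 5.0000] v=[0.0000 0.0000]
Step 1: x=[1.2500 4.7500] v=[1.0000 -1.0000]
Step 2: x=[1.6250 4.3750] v=[1.5000 -1.5000]
Step 3: x=[1.9375 4.0625] v=[1.2500 -1.2500]
Step 4: x=[2.0313 3.9688] v=[0.3750 -0.3750]
Step 5: x=[1.8594 4.1407] v=[-0.6875 0.6875]
Max displacement = 2.0312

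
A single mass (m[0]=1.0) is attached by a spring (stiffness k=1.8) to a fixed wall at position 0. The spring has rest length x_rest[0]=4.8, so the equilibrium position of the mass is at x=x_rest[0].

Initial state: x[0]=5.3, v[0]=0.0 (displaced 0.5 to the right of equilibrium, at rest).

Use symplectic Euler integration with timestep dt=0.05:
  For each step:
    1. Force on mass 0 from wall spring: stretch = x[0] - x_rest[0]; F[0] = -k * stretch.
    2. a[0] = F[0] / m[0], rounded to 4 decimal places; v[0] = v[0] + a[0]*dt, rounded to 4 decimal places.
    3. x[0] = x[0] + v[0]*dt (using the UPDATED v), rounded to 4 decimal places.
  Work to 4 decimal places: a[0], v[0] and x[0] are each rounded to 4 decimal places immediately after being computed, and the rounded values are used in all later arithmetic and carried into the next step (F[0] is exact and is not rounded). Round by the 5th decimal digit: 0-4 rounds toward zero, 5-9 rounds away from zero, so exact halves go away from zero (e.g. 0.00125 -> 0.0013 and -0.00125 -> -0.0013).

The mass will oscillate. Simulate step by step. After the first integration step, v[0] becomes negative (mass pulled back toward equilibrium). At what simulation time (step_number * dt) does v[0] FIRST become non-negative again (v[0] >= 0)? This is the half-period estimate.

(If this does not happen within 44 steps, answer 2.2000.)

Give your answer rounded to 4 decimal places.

Answer: 2.2000

Derivation:
Step 0: x=[5.3000] v=[0.0000]
Step 1: x=[5.2978] v=[-0.0450]
Step 2: x=[5.2933] v=[-0.0898]
Step 3: x=[5.2866] v=[-0.1342]
Step 4: x=[5.2777] v=[-0.1780]
Step 5: x=[5.2667] v=[-0.2210]
Step 6: x=[5.2536] v=[-0.2630]
Step 7: x=[5.2384] v=[-0.3038]
Step 8: x=[5.2212] v=[-0.3433]
Step 9: x=[5.2021] v=[-0.3812]
Step 10: x=[5.1812] v=[-0.4174]
Step 11: x=[5.1586] v=[-0.4517]
Step 12: x=[5.1344] v=[-0.4840]
Step 13: x=[5.1087] v=[-0.5141]
Step 14: x=[5.0816] v=[-0.5419]
Step 15: x=[5.0532] v=[-0.5672]
Step 16: x=[5.0237] v=[-0.5900]
Step 17: x=[4.9932] v=[-0.6101]
Step 18: x=[4.9618] v=[-0.6275]
Step 19: x=[4.9297] v=[-0.6421]
Step 20: x=[4.8970] v=[-0.6538]
Step 21: x=[4.8639] v=[-0.6625]
Step 22: x=[4.8305] v=[-0.6683]
Step 23: x=[4.7970] v=[-0.6710]
Step 24: x=[4.7635] v=[-0.6707]
Step 25: x=[4.7301] v=[-0.6674]
Step 26: x=[4.6970] v=[-0.6611]
Step 27: x=[4.6644] v=[-0.6518]
Step 28: x=[4.6324] v=[-0.6396]
Step 29: x=[4.6012] v=[-0.6245]
Step 30: x=[4.5709] v=[-0.6066]
Step 31: x=[4.5416] v=[-0.5860]
Step 32: x=[4.5135] v=[-0.5627]
Step 33: x=[4.4867] v=[-0.5369]
Step 34: x=[4.4613] v=[-0.5087]
Step 35: x=[4.4374] v=[-0.4782]
Step 36: x=[4.4151] v=[-0.4456]
Step 37: x=[4.3946] v=[-0.4110]
Step 38: x=[4.3759] v=[-0.3745]
Step 39: x=[4.3591] v=[-0.3363]
Step 40: x=[4.3443] v=[-0.2966]
Step 41: x=[4.3315] v=[-0.2556]
Step 42: x=[4.3208] v=[-0.2134]
Step 43: x=[4.3123] v=[-0.1703]
Step 44: x=[4.3060] v=[-0.1264]
v[0] did not become non-negative within 44 steps; using fallback time=2.2000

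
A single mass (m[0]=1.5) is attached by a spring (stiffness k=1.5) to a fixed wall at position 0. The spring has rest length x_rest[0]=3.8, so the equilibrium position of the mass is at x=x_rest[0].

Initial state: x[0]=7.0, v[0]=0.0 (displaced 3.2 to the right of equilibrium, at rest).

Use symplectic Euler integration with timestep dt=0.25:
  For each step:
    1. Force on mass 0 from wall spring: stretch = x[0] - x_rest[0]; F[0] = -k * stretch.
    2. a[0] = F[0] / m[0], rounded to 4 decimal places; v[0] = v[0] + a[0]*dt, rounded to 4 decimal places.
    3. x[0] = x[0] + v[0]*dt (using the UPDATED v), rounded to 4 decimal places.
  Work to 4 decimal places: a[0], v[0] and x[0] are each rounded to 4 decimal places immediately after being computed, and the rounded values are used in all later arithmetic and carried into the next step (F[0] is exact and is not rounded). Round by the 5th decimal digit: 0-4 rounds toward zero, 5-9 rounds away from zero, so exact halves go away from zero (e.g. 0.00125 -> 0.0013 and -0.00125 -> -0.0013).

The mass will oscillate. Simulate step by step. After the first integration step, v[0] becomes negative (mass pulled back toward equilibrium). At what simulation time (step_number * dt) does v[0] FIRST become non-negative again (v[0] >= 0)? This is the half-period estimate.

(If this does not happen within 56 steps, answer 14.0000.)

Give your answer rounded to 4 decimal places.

Answer: 3.2500

Derivation:
Step 0: x=[7.0000] v=[0.0000]
Step 1: x=[6.8000] v=[-0.8000]
Step 2: x=[6.4125] v=[-1.5500]
Step 3: x=[5.8617] v=[-2.2031]
Step 4: x=[5.1821] v=[-2.7185]
Step 5: x=[4.4161] v=[-3.0640]
Step 6: x=[3.6116] v=[-3.2180]
Step 7: x=[2.8189] v=[-3.1709]
Step 8: x=[2.0875] v=[-2.9256]
Step 9: x=[1.4631] v=[-2.4975]
Step 10: x=[0.9848] v=[-1.9133]
Step 11: x=[0.6824] v=[-1.2095]
Step 12: x=[0.5749] v=[-0.4301]
Step 13: x=[0.6690] v=[0.3762]
First v>=0 after going negative at step 13, time=3.2500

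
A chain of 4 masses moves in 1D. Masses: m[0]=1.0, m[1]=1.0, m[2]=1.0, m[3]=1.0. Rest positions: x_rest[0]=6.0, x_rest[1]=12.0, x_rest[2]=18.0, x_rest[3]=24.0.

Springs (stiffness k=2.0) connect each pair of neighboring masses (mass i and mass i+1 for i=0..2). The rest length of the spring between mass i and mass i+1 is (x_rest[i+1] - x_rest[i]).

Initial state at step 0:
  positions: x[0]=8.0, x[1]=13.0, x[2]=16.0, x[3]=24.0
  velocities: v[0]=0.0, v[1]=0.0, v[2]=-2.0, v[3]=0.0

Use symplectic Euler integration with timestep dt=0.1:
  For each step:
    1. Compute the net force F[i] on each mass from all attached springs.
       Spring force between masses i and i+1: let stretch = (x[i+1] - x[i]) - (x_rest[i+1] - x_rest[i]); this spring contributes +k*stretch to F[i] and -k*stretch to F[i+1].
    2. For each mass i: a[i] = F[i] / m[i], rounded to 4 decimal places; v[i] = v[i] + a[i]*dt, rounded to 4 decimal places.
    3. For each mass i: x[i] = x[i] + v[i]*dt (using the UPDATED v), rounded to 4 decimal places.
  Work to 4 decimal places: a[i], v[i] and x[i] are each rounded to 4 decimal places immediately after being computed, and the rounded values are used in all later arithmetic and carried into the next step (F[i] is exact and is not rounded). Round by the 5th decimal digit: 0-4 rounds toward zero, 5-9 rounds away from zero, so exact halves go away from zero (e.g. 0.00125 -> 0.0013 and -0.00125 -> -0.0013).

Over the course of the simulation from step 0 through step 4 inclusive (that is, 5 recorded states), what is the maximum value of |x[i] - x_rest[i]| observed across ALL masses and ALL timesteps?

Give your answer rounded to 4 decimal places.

Step 0: x=[8.0000 13.0000 16.0000 24.0000] v=[0.0000 0.0000 -2.0000 0.0000]
Step 1: x=[7.9800 12.9600 15.9000 23.9600] v=[-0.2000 -0.4000 -1.0000 -0.4000]
Step 2: x=[7.9396 12.8792 15.9024 23.8788] v=[-0.4040 -0.8080 0.0240 -0.8120]
Step 3: x=[7.8780 12.7601 16.0039 23.7581] v=[-0.6161 -1.1913 1.0146 -1.2073]
Step 4: x=[7.7940 12.6082 16.1956 23.6023] v=[-0.8397 -1.5190 1.9167 -1.5581]
Max displacement = 2.1000

Answer: 2.1000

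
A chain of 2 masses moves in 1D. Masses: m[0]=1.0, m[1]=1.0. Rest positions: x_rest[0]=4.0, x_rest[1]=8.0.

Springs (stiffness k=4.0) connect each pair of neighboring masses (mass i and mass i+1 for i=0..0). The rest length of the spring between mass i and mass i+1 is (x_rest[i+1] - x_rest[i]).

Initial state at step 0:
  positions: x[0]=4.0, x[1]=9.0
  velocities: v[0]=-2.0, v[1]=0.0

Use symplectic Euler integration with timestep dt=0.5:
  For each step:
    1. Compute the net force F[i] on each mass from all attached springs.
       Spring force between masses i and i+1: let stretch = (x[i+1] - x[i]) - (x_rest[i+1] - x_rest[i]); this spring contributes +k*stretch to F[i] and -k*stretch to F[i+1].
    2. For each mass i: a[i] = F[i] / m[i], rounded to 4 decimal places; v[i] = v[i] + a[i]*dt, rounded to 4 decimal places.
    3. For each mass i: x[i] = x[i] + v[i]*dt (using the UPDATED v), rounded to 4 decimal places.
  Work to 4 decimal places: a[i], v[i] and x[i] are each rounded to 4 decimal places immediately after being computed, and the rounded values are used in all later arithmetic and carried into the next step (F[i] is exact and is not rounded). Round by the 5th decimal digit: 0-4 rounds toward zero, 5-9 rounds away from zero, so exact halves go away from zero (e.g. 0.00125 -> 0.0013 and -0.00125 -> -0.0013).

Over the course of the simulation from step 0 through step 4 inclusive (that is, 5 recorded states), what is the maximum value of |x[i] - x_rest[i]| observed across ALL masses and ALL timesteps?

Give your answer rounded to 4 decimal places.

Step 0: x=[4.0000 9.0000] v=[-2.0000 0.0000]
Step 1: x=[4.0000 8.0000] v=[0.0000 -2.0000]
Step 2: x=[4.0000 7.0000] v=[0.0000 -2.0000]
Step 3: x=[3.0000 7.0000] v=[-2.0000 0.0000]
Step 4: x=[2.0000 7.0000] v=[-2.0000 0.0000]
Max displacement = 2.0000

Answer: 2.0000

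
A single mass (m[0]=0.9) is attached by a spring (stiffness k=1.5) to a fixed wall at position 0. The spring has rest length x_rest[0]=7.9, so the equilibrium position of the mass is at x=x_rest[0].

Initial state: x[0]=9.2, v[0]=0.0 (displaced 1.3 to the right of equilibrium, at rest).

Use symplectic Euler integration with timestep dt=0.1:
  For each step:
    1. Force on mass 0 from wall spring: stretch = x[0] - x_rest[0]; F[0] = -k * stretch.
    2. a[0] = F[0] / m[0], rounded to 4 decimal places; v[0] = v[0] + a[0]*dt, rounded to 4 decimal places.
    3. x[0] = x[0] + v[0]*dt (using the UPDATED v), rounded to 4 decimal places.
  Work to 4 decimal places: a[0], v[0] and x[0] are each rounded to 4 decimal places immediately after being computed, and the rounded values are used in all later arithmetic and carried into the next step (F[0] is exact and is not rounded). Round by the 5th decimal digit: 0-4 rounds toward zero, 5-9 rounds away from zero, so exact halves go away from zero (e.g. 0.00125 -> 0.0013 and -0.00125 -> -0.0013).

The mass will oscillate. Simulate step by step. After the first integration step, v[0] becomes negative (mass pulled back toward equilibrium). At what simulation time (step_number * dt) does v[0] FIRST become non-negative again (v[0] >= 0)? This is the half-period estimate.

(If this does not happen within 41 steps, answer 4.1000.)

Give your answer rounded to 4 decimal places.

Step 0: x=[9.2000] v=[0.0000]
Step 1: x=[9.1783] v=[-0.2167]
Step 2: x=[9.1353] v=[-0.4298]
Step 3: x=[9.0717] v=[-0.6357]
Step 4: x=[8.9886] v=[-0.8310]
Step 5: x=[8.8874] v=[-1.0124]
Step 6: x=[8.7697] v=[-1.1770]
Step 7: x=[8.6375] v=[-1.3220]
Step 8: x=[8.4930] v=[-1.4449]
Step 9: x=[8.3386] v=[-1.5437]
Step 10: x=[8.1769] v=[-1.6168]
Step 11: x=[8.0106] v=[-1.6630]
Step 12: x=[7.8425] v=[-1.6814]
Step 13: x=[7.6753] v=[-1.6718]
Step 14: x=[7.5119] v=[-1.6344]
Step 15: x=[7.3549] v=[-1.5697]
Step 16: x=[7.2070] v=[-1.4789]
Step 17: x=[7.0707] v=[-1.3634]
Step 18: x=[6.9482] v=[-1.2252]
Step 19: x=[6.8415] v=[-1.0666]
Step 20: x=[6.7525] v=[-0.8902]
Step 21: x=[6.6826] v=[-0.6990]
Step 22: x=[6.6330] v=[-0.4961]
Step 23: x=[6.6045] v=[-0.2849]
Step 24: x=[6.5976] v=[-0.0690]
Step 25: x=[6.6124] v=[0.1481]
First v>=0 after going negative at step 25, time=2.5000

Answer: 2.5000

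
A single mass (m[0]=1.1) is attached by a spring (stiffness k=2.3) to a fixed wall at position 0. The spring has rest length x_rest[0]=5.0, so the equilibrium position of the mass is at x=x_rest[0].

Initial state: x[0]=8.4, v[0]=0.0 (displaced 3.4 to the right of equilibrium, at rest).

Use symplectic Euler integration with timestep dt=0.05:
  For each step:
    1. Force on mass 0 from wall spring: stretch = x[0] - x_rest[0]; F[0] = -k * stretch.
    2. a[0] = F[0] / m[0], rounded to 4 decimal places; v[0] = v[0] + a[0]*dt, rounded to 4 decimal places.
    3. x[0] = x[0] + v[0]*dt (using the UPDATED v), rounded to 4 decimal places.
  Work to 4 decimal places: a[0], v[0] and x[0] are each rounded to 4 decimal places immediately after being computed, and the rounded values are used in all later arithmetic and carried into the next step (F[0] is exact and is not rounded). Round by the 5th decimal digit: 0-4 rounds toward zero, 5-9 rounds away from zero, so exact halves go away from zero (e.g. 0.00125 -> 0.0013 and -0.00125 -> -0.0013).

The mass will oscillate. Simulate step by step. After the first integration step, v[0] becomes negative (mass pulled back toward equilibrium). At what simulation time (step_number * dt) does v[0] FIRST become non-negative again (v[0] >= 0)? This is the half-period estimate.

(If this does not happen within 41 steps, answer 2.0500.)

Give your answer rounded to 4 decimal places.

Step 0: x=[8.4000] v=[0.0000]
Step 1: x=[8.3822] v=[-0.3555]
Step 2: x=[8.3467] v=[-0.7091]
Step 3: x=[8.2938] v=[-1.0590]
Step 4: x=[8.2236] v=[-1.4034]
Step 5: x=[8.1366] v=[-1.7404]
Step 6: x=[8.0332] v=[-2.0683]
Step 7: x=[7.9139] v=[-2.3854]
Step 8: x=[7.7794] v=[-2.6900]
Step 9: x=[7.6304] v=[-2.9806]
Step 10: x=[7.4676] v=[-3.2556]
Step 11: x=[7.2919] v=[-3.5136]
Step 12: x=[7.1042] v=[-3.7532]
Step 13: x=[6.9055] v=[-3.9732]
Step 14: x=[6.6969] v=[-4.1724]
Step 15: x=[6.4794] v=[-4.3498]
Step 16: x=[6.2542] v=[-4.5045]
Step 17: x=[6.0224] v=[-4.6356]
Step 18: x=[5.7853] v=[-4.7425]
Step 19: x=[5.5441] v=[-4.8246]
Step 20: x=[5.3000] v=[-4.8815]
Step 21: x=[5.0544] v=[-4.9129]
Step 22: x=[4.8085] v=[-4.9186]
Step 23: x=[4.5636] v=[-4.8986]
Step 24: x=[4.3210] v=[-4.8530]
Step 25: x=[4.0819] v=[-4.7820]
Step 26: x=[3.8476] v=[-4.6860]
Step 27: x=[3.6193] v=[-4.5655]
Step 28: x=[3.3982] v=[-4.4212]
Step 29: x=[3.1855] v=[-4.2537]
Step 30: x=[2.9823] v=[-4.0640]
Step 31: x=[2.7896] v=[-3.8531]
Step 32: x=[2.6085] v=[-3.6220]
Step 33: x=[2.4399] v=[-3.3720]
Step 34: x=[2.2847] v=[-3.1044]
Step 35: x=[2.1437] v=[-2.8205]
Step 36: x=[2.0176] v=[-2.5219]
Step 37: x=[1.9071] v=[-2.2101]
Step 38: x=[1.8128] v=[-1.8868]
Step 39: x=[1.7351] v=[-1.5536]
Step 40: x=[1.6745] v=[-1.2123]
Step 41: x=[1.6313] v=[-0.8646]
v[0] did not become non-negative within 41 steps; using fallback time=2.0500

Answer: 2.0500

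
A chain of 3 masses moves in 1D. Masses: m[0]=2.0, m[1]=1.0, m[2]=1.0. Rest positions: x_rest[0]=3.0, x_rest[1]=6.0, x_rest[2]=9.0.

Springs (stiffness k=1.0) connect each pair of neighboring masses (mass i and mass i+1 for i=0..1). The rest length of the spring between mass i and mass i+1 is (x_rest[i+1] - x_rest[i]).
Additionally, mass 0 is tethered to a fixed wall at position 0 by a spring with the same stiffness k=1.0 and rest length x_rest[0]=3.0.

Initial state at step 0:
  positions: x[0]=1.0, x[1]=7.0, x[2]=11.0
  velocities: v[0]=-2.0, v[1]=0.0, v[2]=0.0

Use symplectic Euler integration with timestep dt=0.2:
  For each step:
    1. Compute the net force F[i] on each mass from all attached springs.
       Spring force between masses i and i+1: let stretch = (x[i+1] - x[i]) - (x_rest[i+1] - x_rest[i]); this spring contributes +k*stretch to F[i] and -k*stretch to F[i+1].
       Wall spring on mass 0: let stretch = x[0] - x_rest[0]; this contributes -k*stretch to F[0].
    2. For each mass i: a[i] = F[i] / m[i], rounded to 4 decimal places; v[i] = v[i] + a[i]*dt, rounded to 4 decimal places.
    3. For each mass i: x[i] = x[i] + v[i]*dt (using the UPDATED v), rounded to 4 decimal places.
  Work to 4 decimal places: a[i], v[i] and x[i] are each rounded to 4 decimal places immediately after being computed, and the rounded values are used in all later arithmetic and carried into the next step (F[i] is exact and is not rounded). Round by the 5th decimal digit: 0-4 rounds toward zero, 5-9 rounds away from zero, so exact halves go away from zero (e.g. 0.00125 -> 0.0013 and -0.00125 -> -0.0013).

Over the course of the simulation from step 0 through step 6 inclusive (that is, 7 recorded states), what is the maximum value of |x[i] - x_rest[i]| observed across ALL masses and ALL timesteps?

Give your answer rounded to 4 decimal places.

Answer: 2.5646

Derivation:
Step 0: x=[1.0000 7.0000 11.0000] v=[-2.0000 0.0000 0.0000]
Step 1: x=[0.7000 6.9200 10.9600] v=[-1.5000 -0.4000 -0.2000]
Step 2: x=[0.5104 6.7528 10.8784] v=[-0.9480 -0.8360 -0.4080]
Step 3: x=[0.4354 6.5009 10.7518] v=[-0.3748 -1.2594 -0.6331]
Step 4: x=[0.4730 6.1764 10.5751] v=[0.1882 -1.6223 -0.8833]
Step 5: x=[0.6152 5.7998 10.3425] v=[0.7112 -1.8832 -1.1630]
Step 6: x=[0.8488 5.3975 10.0482] v=[1.1681 -2.0116 -1.4715]
Max displacement = 2.5646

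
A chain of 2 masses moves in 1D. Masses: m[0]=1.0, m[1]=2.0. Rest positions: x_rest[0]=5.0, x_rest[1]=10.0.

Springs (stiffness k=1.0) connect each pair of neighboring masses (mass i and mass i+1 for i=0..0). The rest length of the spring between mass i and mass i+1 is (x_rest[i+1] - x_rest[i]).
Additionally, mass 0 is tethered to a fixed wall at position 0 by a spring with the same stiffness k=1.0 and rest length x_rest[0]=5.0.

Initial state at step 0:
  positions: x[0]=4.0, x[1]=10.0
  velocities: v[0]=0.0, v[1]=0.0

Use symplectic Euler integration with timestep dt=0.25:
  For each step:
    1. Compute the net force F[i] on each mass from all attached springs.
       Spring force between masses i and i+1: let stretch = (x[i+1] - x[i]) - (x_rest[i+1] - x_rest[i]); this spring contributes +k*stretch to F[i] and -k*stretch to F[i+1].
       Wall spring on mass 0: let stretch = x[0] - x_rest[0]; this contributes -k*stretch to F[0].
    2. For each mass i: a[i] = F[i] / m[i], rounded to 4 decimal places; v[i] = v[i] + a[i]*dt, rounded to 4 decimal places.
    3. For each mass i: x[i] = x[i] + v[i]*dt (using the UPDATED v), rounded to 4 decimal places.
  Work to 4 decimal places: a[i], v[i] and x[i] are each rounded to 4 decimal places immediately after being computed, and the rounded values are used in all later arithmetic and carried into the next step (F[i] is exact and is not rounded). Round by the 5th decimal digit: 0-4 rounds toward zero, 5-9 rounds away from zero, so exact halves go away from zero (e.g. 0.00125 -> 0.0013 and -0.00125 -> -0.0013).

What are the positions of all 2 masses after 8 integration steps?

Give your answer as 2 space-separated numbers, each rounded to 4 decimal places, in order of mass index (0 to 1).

Step 0: x=[4.0000 10.0000] v=[0.0000 0.0000]
Step 1: x=[4.1250 9.9688] v=[0.5000 -0.1250]
Step 2: x=[4.3574 9.9112] v=[0.9297 -0.2305]
Step 3: x=[4.6646 9.8363] v=[1.2288 -0.2997]
Step 4: x=[5.0035 9.7560] v=[1.3556 -0.3212]
Step 5: x=[5.3267 9.6834] v=[1.2929 -0.2903]
Step 6: x=[5.5893 9.6309] v=[1.0504 -0.2099]
Step 7: x=[5.7552 9.6084] v=[0.6635 -0.0901]
Step 8: x=[5.8022 9.6217] v=[0.1880 0.0533]

Answer: 5.8022 9.6217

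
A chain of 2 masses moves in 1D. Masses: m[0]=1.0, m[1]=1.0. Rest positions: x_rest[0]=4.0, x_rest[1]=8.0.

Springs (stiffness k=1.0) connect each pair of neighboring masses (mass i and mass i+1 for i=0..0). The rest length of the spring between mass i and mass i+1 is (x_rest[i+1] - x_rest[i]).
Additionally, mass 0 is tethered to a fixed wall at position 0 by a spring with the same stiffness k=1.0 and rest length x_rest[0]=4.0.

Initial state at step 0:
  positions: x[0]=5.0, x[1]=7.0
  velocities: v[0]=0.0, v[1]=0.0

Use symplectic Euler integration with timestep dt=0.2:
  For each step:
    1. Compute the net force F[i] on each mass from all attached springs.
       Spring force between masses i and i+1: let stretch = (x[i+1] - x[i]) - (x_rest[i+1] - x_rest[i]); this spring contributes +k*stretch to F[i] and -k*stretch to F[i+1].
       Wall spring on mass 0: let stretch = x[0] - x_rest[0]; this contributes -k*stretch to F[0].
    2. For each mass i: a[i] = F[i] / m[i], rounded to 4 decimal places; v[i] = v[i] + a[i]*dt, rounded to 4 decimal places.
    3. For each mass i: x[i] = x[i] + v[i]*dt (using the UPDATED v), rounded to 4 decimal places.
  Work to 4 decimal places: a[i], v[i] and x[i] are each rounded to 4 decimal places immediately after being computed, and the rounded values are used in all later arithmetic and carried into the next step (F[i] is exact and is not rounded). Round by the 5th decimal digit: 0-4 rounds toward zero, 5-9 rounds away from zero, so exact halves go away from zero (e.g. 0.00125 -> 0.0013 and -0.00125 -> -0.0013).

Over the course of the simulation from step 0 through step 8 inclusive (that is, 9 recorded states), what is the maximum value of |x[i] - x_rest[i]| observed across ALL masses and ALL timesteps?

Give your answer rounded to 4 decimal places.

Answer: 1.1874

Derivation:
Step 0: x=[5.0000 7.0000] v=[0.0000 0.0000]
Step 1: x=[4.8800 7.0800] v=[-0.6000 0.4000]
Step 2: x=[4.6528 7.2320] v=[-1.1360 0.7600]
Step 3: x=[4.3427 7.4408] v=[-1.5507 1.0442]
Step 4: x=[3.9828 7.6857] v=[-1.7996 1.2246]
Step 5: x=[3.6117 7.9425] v=[-1.8556 1.2840]
Step 6: x=[3.2693 8.1861] v=[-1.7118 1.2178]
Step 7: x=[2.9928 8.3930] v=[-1.3823 1.0344]
Step 8: x=[2.8126 8.5439] v=[-0.9008 0.7544]
Max displacement = 1.1874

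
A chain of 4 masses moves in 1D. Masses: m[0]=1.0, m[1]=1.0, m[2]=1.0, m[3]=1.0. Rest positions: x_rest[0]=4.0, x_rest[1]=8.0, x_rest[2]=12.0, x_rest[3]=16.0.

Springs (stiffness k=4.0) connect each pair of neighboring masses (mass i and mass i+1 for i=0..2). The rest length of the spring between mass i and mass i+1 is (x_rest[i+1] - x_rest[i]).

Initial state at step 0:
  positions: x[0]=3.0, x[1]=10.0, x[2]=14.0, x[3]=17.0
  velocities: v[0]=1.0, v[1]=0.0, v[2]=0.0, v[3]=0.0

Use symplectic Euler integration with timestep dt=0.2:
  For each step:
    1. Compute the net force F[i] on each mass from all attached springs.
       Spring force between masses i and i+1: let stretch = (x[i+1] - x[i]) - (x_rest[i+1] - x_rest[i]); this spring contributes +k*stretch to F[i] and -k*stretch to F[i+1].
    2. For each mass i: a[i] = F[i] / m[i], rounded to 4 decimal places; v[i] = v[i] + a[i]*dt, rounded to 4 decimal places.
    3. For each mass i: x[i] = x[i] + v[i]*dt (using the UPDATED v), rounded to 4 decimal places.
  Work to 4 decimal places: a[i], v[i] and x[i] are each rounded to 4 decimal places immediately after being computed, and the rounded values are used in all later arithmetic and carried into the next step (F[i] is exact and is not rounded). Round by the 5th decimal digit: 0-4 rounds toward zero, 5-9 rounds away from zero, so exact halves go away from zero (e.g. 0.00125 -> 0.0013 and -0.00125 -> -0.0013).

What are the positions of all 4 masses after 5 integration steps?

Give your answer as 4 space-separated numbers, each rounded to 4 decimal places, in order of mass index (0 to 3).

Answer: 6.7719 8.1745 12.1906 17.8630

Derivation:
Step 0: x=[3.0000 10.0000 14.0000 17.0000] v=[1.0000 0.0000 0.0000 0.0000]
Step 1: x=[3.6800 9.5200 13.8400 17.1600] v=[3.4000 -2.4000 -0.8000 0.8000]
Step 2: x=[4.6544 8.7968 13.5200 17.4288] v=[4.8720 -3.6160 -1.6000 1.3440]
Step 3: x=[5.6516 8.1665 13.0697 17.7122] v=[4.9859 -3.1514 -2.2515 1.4170]
Step 4: x=[6.4112 7.9183 12.5777 17.8928] v=[3.7978 -1.2408 -2.4601 0.9030]
Step 5: x=[6.7719 8.1745 12.1906 17.8630] v=[1.8035 1.2810 -1.9355 -0.1491]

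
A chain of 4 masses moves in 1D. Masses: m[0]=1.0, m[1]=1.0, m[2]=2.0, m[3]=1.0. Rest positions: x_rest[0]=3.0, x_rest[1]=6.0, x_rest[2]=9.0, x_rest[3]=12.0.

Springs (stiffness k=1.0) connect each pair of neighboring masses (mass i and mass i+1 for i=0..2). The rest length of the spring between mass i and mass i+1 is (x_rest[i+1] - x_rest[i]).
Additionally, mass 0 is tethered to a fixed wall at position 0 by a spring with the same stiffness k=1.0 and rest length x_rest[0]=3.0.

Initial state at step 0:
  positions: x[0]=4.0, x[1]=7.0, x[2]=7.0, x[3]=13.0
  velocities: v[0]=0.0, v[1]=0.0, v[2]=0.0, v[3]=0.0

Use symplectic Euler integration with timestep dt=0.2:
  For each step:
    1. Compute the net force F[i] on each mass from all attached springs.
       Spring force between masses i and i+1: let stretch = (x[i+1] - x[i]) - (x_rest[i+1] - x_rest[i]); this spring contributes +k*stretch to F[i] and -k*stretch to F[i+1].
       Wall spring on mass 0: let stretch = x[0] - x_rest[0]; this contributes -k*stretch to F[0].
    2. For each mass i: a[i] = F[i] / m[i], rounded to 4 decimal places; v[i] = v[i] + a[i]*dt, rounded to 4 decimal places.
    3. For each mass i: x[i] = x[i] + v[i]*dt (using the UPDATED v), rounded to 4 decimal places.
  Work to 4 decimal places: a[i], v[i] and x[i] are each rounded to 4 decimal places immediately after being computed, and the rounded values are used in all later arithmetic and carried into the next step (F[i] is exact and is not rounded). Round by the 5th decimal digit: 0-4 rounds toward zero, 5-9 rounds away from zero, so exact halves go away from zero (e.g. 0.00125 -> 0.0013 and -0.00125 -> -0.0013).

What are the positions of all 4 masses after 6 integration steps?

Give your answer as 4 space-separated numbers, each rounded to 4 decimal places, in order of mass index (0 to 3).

Step 0: x=[4.0000 7.0000 7.0000 13.0000] v=[0.0000 0.0000 0.0000 0.0000]
Step 1: x=[3.9600 6.8800 7.1200 12.8800] v=[-0.2000 -0.6000 0.6000 -0.6000]
Step 2: x=[3.8784 6.6528 7.3504 12.6496] v=[-0.4080 -1.1360 1.1520 -1.1520]
Step 3: x=[3.7526 6.3425 7.6728 12.3272] v=[-0.6288 -1.5514 1.6122 -1.6118]
Step 4: x=[3.5803 5.9818 8.0617 11.9387] v=[-0.8613 -1.8033 1.9446 -1.9427]
Step 5: x=[3.3609 5.6083 8.4866 11.5151] v=[-1.0971 -1.8676 2.1243 -2.1181]
Step 6: x=[3.0969 5.2600 8.9145 11.0903] v=[-1.3198 -1.7414 2.1393 -2.1238]

Answer: 3.0969 5.2600 8.9145 11.0903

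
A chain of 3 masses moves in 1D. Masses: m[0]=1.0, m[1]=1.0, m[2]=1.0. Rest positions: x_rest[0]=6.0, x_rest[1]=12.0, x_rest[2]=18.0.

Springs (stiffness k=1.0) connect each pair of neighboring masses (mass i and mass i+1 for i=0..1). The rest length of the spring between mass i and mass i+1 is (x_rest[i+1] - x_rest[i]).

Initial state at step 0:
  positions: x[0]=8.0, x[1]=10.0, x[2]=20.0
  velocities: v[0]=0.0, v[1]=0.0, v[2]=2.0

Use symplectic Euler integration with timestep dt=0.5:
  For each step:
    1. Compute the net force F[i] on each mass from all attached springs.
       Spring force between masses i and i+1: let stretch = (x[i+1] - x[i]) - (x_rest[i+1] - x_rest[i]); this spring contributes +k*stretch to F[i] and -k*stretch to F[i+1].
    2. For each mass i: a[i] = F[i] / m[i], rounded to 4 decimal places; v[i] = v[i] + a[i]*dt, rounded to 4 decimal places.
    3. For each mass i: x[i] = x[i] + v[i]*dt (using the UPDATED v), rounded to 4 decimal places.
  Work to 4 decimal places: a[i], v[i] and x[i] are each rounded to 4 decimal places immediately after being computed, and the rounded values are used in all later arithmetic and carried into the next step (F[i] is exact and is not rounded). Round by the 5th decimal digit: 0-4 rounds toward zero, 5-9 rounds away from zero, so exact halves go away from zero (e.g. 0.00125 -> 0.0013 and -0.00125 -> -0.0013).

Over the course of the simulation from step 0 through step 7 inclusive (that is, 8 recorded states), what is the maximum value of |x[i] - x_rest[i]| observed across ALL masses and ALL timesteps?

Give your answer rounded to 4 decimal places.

Step 0: x=[8.0000 10.0000 20.0000] v=[0.0000 0.0000 2.0000]
Step 1: x=[7.0000 12.0000 20.0000] v=[-2.0000 4.0000 0.0000]
Step 2: x=[5.7500 14.7500 19.5000] v=[-2.5000 5.5000 -1.0000]
Step 3: x=[5.2500 16.4375 19.3125] v=[-1.0000 3.3750 -0.3750]
Step 4: x=[6.0469 16.0469 19.9063] v=[1.5938 -0.7813 1.1875]
Step 5: x=[7.8438 14.1211 21.0352] v=[3.5938 -3.8516 2.2578]
Step 6: x=[9.7101 12.3545 21.9356] v=[3.7325 -3.5332 1.8008]
Step 7: x=[10.7375 12.3221 21.9408] v=[2.0547 -0.0649 0.0103]
Max displacement = 4.7375

Answer: 4.7375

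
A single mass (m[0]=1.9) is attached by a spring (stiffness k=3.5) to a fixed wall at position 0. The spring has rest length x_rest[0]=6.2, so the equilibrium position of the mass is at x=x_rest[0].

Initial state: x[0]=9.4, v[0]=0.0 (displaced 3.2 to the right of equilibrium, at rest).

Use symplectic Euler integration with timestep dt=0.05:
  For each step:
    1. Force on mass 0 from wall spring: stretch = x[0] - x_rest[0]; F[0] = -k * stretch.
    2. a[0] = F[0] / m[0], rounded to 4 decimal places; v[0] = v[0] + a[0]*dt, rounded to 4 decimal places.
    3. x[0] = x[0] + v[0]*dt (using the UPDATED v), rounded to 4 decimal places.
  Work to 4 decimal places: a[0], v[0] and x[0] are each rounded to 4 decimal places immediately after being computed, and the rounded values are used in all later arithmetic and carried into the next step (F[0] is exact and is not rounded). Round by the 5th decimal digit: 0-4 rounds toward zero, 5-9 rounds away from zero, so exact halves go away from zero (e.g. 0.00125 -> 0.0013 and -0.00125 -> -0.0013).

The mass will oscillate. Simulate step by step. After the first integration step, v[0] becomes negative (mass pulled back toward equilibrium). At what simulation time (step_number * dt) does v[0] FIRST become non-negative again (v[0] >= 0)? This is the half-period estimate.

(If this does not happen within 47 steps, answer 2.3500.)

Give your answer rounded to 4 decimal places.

Answer: 2.3500

Derivation:
Step 0: x=[9.4000] v=[0.0000]
Step 1: x=[9.3853] v=[-0.2947]
Step 2: x=[9.3559] v=[-0.5881]
Step 3: x=[9.3120] v=[-0.8788]
Step 4: x=[9.2537] v=[-1.1654]
Step 5: x=[9.1814] v=[-1.4467]
Step 6: x=[9.0953] v=[-1.7213]
Step 7: x=[8.9959] v=[-1.9880]
Step 8: x=[8.8836] v=[-2.2455]
Step 9: x=[8.7590] v=[-2.4927]
Step 10: x=[8.6226] v=[-2.7284]
Step 11: x=[8.4750] v=[-2.9515]
Step 12: x=[8.3170] v=[-3.1610]
Step 13: x=[8.1492] v=[-3.3560]
Step 14: x=[7.9724] v=[-3.5355]
Step 15: x=[7.7875] v=[-3.6987]
Step 16: x=[7.5953] v=[-3.8449]
Step 17: x=[7.3966] v=[-3.9734]
Step 18: x=[7.1924] v=[-4.0836]
Step 19: x=[6.9837] v=[-4.1750]
Step 20: x=[6.7713] v=[-4.2472]
Step 21: x=[6.5563] v=[-4.2998]
Step 22: x=[6.3397] v=[-4.3326]
Step 23: x=[6.1224] v=[-4.3455]
Step 24: x=[5.9055] v=[-4.3384]
Step 25: x=[5.6899] v=[-4.3113]
Step 26: x=[5.4767] v=[-4.2643]
Step 27: x=[5.2668] v=[-4.1977]
Step 28: x=[5.0612] v=[-4.1117]
Step 29: x=[4.8609] v=[-4.0068]
Step 30: x=[4.6667] v=[-3.8835]
Step 31: x=[4.4796] v=[-3.7423]
Step 32: x=[4.3004] v=[-3.5838]
Step 33: x=[4.1300] v=[-3.4088]
Step 34: x=[3.9691] v=[-3.2181]
Step 35: x=[3.8185] v=[-3.0126]
Step 36: x=[3.6788] v=[-2.7933]
Step 37: x=[3.5507] v=[-2.5611]
Step 38: x=[3.4348] v=[-2.3171]
Step 39: x=[3.3317] v=[-2.0624]
Step 40: x=[3.2418] v=[-1.7982]
Step 41: x=[3.1655] v=[-1.5257]
Step 42: x=[3.1032] v=[-1.2462]
Step 43: x=[3.0552] v=[-0.9610]
Step 44: x=[3.0216] v=[-0.6713]
Step 45: x=[3.0027] v=[-0.3786]
Step 46: x=[2.9985] v=[-0.0841]
Step 47: x=[3.0090] v=[0.2108]
First v>=0 after going negative at step 47, time=2.3500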